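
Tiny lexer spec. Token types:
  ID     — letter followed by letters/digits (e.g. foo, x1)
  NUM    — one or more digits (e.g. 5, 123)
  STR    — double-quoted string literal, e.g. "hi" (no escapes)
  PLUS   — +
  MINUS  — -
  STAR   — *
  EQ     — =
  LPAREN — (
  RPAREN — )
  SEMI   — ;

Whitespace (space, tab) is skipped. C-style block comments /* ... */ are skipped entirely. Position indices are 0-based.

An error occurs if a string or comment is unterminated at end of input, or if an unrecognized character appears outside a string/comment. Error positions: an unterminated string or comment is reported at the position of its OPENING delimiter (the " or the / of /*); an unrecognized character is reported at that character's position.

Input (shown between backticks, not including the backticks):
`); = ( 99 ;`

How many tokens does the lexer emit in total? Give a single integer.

pos=0: emit RPAREN ')'
pos=1: emit SEMI ';'
pos=3: emit EQ '='
pos=5: emit LPAREN '('
pos=7: emit NUM '99' (now at pos=9)
pos=10: emit SEMI ';'
DONE. 6 tokens: [RPAREN, SEMI, EQ, LPAREN, NUM, SEMI]

Answer: 6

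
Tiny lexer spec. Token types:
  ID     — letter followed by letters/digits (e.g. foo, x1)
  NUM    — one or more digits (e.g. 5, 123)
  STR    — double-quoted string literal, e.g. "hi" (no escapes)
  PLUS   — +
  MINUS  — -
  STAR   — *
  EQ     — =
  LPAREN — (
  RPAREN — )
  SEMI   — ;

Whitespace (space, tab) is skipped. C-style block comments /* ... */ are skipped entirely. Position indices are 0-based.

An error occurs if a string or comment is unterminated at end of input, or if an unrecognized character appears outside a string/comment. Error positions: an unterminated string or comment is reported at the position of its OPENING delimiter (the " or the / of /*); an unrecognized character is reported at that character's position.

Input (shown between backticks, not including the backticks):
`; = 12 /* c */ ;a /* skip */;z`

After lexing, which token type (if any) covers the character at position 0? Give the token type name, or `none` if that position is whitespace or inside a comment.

pos=0: emit SEMI ';'
pos=2: emit EQ '='
pos=4: emit NUM '12' (now at pos=6)
pos=7: enter COMMENT mode (saw '/*')
exit COMMENT mode (now at pos=14)
pos=15: emit SEMI ';'
pos=16: emit ID 'a' (now at pos=17)
pos=18: enter COMMENT mode (saw '/*')
exit COMMENT mode (now at pos=28)
pos=28: emit SEMI ';'
pos=29: emit ID 'z' (now at pos=30)
DONE. 7 tokens: [SEMI, EQ, NUM, SEMI, ID, SEMI, ID]
Position 0: char is ';' -> SEMI

Answer: SEMI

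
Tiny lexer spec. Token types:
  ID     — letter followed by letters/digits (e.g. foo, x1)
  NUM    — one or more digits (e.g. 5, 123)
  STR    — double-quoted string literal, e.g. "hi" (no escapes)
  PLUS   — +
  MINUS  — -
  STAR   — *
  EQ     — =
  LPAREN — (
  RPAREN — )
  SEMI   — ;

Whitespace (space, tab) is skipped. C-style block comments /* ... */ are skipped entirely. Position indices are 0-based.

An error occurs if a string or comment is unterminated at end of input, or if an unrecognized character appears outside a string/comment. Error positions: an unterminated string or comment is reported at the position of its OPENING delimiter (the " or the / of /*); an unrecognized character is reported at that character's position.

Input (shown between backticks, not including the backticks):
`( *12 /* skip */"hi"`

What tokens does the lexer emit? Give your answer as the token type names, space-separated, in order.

pos=0: emit LPAREN '('
pos=2: emit STAR '*'
pos=3: emit NUM '12' (now at pos=5)
pos=6: enter COMMENT mode (saw '/*')
exit COMMENT mode (now at pos=16)
pos=16: enter STRING mode
pos=16: emit STR "hi" (now at pos=20)
DONE. 4 tokens: [LPAREN, STAR, NUM, STR]

Answer: LPAREN STAR NUM STR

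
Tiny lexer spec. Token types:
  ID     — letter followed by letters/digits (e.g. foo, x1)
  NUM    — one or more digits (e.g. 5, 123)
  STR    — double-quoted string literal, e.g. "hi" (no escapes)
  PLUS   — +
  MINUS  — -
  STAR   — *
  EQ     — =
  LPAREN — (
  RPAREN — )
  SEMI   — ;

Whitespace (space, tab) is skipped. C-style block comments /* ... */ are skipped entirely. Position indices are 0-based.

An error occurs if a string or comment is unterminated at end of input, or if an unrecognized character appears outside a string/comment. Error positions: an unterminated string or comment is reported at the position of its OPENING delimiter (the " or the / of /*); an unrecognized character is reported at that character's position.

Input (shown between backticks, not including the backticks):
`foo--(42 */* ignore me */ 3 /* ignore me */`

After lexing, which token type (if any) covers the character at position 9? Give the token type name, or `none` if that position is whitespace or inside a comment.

Answer: STAR

Derivation:
pos=0: emit ID 'foo' (now at pos=3)
pos=3: emit MINUS '-'
pos=4: emit MINUS '-'
pos=5: emit LPAREN '('
pos=6: emit NUM '42' (now at pos=8)
pos=9: emit STAR '*'
pos=10: enter COMMENT mode (saw '/*')
exit COMMENT mode (now at pos=25)
pos=26: emit NUM '3' (now at pos=27)
pos=28: enter COMMENT mode (saw '/*')
exit COMMENT mode (now at pos=43)
DONE. 7 tokens: [ID, MINUS, MINUS, LPAREN, NUM, STAR, NUM]
Position 9: char is '*' -> STAR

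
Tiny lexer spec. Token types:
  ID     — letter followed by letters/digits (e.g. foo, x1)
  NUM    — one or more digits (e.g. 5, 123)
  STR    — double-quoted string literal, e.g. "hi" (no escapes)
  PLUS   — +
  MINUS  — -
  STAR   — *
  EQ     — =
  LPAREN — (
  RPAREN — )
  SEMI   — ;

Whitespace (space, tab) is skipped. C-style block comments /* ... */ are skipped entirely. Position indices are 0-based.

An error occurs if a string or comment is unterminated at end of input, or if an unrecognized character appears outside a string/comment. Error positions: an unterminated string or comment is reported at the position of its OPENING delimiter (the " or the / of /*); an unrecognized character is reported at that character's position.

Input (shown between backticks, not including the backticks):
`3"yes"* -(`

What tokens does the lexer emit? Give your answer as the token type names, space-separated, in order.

Answer: NUM STR STAR MINUS LPAREN

Derivation:
pos=0: emit NUM '3' (now at pos=1)
pos=1: enter STRING mode
pos=1: emit STR "yes" (now at pos=6)
pos=6: emit STAR '*'
pos=8: emit MINUS '-'
pos=9: emit LPAREN '('
DONE. 5 tokens: [NUM, STR, STAR, MINUS, LPAREN]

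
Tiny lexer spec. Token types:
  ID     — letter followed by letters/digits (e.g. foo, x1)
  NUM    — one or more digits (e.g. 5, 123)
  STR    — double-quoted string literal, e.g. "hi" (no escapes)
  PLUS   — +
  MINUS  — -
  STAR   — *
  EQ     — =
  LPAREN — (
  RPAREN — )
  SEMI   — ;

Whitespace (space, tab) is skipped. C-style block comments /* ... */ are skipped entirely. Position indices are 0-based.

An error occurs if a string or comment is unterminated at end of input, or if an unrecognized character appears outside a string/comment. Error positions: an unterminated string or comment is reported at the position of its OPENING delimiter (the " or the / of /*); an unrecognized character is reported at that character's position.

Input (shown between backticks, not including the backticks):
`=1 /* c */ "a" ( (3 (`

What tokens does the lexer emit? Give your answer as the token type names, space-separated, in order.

Answer: EQ NUM STR LPAREN LPAREN NUM LPAREN

Derivation:
pos=0: emit EQ '='
pos=1: emit NUM '1' (now at pos=2)
pos=3: enter COMMENT mode (saw '/*')
exit COMMENT mode (now at pos=10)
pos=11: enter STRING mode
pos=11: emit STR "a" (now at pos=14)
pos=15: emit LPAREN '('
pos=17: emit LPAREN '('
pos=18: emit NUM '3' (now at pos=19)
pos=20: emit LPAREN '('
DONE. 7 tokens: [EQ, NUM, STR, LPAREN, LPAREN, NUM, LPAREN]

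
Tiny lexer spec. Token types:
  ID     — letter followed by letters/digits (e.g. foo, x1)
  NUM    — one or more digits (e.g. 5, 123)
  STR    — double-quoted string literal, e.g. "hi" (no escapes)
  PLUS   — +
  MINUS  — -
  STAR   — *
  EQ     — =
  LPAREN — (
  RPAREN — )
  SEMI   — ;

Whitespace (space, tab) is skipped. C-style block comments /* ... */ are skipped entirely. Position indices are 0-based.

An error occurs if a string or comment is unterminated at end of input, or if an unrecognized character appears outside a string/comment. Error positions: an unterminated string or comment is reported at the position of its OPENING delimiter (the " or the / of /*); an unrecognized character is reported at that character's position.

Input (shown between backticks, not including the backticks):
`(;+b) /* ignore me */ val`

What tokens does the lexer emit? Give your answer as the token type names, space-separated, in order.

pos=0: emit LPAREN '('
pos=1: emit SEMI ';'
pos=2: emit PLUS '+'
pos=3: emit ID 'b' (now at pos=4)
pos=4: emit RPAREN ')'
pos=6: enter COMMENT mode (saw '/*')
exit COMMENT mode (now at pos=21)
pos=22: emit ID 'val' (now at pos=25)
DONE. 6 tokens: [LPAREN, SEMI, PLUS, ID, RPAREN, ID]

Answer: LPAREN SEMI PLUS ID RPAREN ID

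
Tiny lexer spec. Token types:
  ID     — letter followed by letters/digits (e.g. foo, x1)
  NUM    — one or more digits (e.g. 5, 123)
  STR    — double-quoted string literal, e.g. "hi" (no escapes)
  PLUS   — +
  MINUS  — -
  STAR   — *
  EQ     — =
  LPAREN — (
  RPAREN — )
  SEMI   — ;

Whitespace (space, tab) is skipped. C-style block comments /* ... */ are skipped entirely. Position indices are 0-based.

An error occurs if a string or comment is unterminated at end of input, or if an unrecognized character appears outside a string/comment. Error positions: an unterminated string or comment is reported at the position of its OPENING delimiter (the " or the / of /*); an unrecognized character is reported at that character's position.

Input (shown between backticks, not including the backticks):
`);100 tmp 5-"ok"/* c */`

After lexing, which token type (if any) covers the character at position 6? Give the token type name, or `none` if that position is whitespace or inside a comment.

Answer: ID

Derivation:
pos=0: emit RPAREN ')'
pos=1: emit SEMI ';'
pos=2: emit NUM '100' (now at pos=5)
pos=6: emit ID 'tmp' (now at pos=9)
pos=10: emit NUM '5' (now at pos=11)
pos=11: emit MINUS '-'
pos=12: enter STRING mode
pos=12: emit STR "ok" (now at pos=16)
pos=16: enter COMMENT mode (saw '/*')
exit COMMENT mode (now at pos=23)
DONE. 7 tokens: [RPAREN, SEMI, NUM, ID, NUM, MINUS, STR]
Position 6: char is 't' -> ID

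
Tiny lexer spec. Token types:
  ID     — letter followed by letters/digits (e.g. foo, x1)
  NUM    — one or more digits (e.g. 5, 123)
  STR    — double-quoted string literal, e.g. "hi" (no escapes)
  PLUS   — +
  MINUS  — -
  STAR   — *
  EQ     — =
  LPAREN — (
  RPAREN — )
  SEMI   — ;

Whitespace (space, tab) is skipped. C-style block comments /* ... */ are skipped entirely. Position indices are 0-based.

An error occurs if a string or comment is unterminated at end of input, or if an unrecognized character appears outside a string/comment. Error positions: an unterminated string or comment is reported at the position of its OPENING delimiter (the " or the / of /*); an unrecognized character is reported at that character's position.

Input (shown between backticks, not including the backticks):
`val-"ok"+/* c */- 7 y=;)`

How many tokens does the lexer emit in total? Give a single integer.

pos=0: emit ID 'val' (now at pos=3)
pos=3: emit MINUS '-'
pos=4: enter STRING mode
pos=4: emit STR "ok" (now at pos=8)
pos=8: emit PLUS '+'
pos=9: enter COMMENT mode (saw '/*')
exit COMMENT mode (now at pos=16)
pos=16: emit MINUS '-'
pos=18: emit NUM '7' (now at pos=19)
pos=20: emit ID 'y' (now at pos=21)
pos=21: emit EQ '='
pos=22: emit SEMI ';'
pos=23: emit RPAREN ')'
DONE. 10 tokens: [ID, MINUS, STR, PLUS, MINUS, NUM, ID, EQ, SEMI, RPAREN]

Answer: 10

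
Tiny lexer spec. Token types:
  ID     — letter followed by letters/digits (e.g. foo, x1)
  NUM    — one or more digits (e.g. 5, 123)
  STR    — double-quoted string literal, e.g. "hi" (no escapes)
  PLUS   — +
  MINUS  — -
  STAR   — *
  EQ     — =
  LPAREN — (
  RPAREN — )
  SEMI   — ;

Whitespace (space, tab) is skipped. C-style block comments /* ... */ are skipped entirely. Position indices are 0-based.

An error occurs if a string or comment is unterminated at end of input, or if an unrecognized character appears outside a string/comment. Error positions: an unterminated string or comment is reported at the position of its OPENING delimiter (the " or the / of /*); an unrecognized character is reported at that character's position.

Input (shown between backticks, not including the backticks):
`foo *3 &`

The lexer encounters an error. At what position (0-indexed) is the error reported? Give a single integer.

Answer: 7

Derivation:
pos=0: emit ID 'foo' (now at pos=3)
pos=4: emit STAR '*'
pos=5: emit NUM '3' (now at pos=6)
pos=7: ERROR — unrecognized char '&'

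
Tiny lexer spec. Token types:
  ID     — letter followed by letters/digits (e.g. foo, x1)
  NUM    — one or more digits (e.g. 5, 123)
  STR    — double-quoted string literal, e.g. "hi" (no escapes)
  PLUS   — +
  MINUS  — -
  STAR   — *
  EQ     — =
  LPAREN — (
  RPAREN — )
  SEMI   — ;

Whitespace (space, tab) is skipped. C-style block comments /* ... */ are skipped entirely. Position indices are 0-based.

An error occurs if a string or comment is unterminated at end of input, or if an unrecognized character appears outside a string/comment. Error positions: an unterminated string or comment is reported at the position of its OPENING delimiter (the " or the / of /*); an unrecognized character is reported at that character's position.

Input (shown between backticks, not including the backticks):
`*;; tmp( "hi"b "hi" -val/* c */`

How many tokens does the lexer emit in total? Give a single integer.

pos=0: emit STAR '*'
pos=1: emit SEMI ';'
pos=2: emit SEMI ';'
pos=4: emit ID 'tmp' (now at pos=7)
pos=7: emit LPAREN '('
pos=9: enter STRING mode
pos=9: emit STR "hi" (now at pos=13)
pos=13: emit ID 'b' (now at pos=14)
pos=15: enter STRING mode
pos=15: emit STR "hi" (now at pos=19)
pos=20: emit MINUS '-'
pos=21: emit ID 'val' (now at pos=24)
pos=24: enter COMMENT mode (saw '/*')
exit COMMENT mode (now at pos=31)
DONE. 10 tokens: [STAR, SEMI, SEMI, ID, LPAREN, STR, ID, STR, MINUS, ID]

Answer: 10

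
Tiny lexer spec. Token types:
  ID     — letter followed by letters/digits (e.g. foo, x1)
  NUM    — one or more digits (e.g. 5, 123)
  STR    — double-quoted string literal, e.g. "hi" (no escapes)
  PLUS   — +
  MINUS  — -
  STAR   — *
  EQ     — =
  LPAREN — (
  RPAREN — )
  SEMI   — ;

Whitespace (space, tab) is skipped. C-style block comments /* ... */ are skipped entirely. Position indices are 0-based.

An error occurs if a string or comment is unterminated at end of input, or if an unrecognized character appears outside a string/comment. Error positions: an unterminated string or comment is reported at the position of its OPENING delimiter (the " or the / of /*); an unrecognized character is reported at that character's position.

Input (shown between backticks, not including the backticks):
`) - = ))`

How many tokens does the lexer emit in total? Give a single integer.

Answer: 5

Derivation:
pos=0: emit RPAREN ')'
pos=2: emit MINUS '-'
pos=4: emit EQ '='
pos=6: emit RPAREN ')'
pos=7: emit RPAREN ')'
DONE. 5 tokens: [RPAREN, MINUS, EQ, RPAREN, RPAREN]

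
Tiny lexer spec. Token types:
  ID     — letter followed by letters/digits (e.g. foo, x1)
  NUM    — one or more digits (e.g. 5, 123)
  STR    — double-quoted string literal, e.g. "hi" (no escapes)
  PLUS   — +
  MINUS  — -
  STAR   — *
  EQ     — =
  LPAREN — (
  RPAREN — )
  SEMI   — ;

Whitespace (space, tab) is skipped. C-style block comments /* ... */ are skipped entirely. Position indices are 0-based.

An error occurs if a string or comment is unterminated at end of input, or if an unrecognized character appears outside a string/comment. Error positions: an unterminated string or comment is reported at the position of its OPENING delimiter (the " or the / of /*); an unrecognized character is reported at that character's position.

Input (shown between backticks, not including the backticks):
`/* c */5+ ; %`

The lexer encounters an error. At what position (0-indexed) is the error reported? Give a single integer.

Answer: 12

Derivation:
pos=0: enter COMMENT mode (saw '/*')
exit COMMENT mode (now at pos=7)
pos=7: emit NUM '5' (now at pos=8)
pos=8: emit PLUS '+'
pos=10: emit SEMI ';'
pos=12: ERROR — unrecognized char '%'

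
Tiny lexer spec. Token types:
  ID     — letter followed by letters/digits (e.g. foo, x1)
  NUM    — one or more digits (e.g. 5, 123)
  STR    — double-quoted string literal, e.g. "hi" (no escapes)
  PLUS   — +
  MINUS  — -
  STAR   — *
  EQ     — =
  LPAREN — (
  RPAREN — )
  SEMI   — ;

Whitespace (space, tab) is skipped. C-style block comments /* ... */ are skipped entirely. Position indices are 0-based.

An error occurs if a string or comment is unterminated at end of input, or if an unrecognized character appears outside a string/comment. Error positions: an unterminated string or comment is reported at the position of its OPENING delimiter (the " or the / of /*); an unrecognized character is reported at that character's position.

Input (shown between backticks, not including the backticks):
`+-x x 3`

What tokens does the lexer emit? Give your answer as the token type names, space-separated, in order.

Answer: PLUS MINUS ID ID NUM

Derivation:
pos=0: emit PLUS '+'
pos=1: emit MINUS '-'
pos=2: emit ID 'x' (now at pos=3)
pos=4: emit ID 'x' (now at pos=5)
pos=6: emit NUM '3' (now at pos=7)
DONE. 5 tokens: [PLUS, MINUS, ID, ID, NUM]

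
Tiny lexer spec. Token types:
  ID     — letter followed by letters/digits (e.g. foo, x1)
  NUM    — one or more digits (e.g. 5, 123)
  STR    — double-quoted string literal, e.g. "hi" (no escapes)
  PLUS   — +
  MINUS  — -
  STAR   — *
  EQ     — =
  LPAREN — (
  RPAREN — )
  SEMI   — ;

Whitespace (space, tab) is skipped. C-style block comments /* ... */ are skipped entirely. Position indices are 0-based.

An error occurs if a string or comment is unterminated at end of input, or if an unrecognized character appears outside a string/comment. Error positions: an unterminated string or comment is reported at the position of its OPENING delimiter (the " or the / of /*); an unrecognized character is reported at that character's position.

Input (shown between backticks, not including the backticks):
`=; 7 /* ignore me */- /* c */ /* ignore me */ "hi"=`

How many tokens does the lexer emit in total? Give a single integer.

pos=0: emit EQ '='
pos=1: emit SEMI ';'
pos=3: emit NUM '7' (now at pos=4)
pos=5: enter COMMENT mode (saw '/*')
exit COMMENT mode (now at pos=20)
pos=20: emit MINUS '-'
pos=22: enter COMMENT mode (saw '/*')
exit COMMENT mode (now at pos=29)
pos=30: enter COMMENT mode (saw '/*')
exit COMMENT mode (now at pos=45)
pos=46: enter STRING mode
pos=46: emit STR "hi" (now at pos=50)
pos=50: emit EQ '='
DONE. 6 tokens: [EQ, SEMI, NUM, MINUS, STR, EQ]

Answer: 6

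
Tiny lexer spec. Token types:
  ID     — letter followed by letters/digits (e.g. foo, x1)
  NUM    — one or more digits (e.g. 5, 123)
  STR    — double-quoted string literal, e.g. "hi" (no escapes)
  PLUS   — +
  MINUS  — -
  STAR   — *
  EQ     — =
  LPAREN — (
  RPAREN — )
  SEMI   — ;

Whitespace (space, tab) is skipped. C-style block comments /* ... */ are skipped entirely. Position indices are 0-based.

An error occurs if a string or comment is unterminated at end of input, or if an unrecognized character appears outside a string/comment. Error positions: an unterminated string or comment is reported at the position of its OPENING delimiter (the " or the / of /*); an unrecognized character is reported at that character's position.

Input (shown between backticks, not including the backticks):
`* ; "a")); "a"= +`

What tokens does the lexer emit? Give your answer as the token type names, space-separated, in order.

Answer: STAR SEMI STR RPAREN RPAREN SEMI STR EQ PLUS

Derivation:
pos=0: emit STAR '*'
pos=2: emit SEMI ';'
pos=4: enter STRING mode
pos=4: emit STR "a" (now at pos=7)
pos=7: emit RPAREN ')'
pos=8: emit RPAREN ')'
pos=9: emit SEMI ';'
pos=11: enter STRING mode
pos=11: emit STR "a" (now at pos=14)
pos=14: emit EQ '='
pos=16: emit PLUS '+'
DONE. 9 tokens: [STAR, SEMI, STR, RPAREN, RPAREN, SEMI, STR, EQ, PLUS]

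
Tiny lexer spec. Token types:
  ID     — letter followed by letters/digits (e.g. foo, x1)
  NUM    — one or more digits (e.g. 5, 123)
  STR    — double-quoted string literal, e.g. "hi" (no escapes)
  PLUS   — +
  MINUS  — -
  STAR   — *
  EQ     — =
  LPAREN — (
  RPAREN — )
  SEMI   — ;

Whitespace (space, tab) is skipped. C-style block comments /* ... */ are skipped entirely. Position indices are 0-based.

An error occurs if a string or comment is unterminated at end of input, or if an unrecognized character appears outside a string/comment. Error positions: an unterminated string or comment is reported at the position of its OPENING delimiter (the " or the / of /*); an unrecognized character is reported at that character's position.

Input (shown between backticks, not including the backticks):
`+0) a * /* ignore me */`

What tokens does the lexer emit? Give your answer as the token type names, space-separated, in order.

Answer: PLUS NUM RPAREN ID STAR

Derivation:
pos=0: emit PLUS '+'
pos=1: emit NUM '0' (now at pos=2)
pos=2: emit RPAREN ')'
pos=4: emit ID 'a' (now at pos=5)
pos=6: emit STAR '*'
pos=8: enter COMMENT mode (saw '/*')
exit COMMENT mode (now at pos=23)
DONE. 5 tokens: [PLUS, NUM, RPAREN, ID, STAR]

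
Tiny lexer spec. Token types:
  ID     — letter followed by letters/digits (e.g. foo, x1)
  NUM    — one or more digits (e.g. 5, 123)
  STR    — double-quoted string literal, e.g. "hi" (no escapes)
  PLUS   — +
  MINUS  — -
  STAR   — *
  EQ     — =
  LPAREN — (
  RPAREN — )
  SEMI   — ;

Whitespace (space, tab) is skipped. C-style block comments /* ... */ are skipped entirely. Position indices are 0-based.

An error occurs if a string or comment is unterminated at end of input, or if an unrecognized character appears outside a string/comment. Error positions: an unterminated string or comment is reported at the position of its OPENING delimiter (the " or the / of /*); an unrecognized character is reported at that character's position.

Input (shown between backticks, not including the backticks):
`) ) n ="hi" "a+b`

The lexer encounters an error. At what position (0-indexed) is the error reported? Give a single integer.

Answer: 12

Derivation:
pos=0: emit RPAREN ')'
pos=2: emit RPAREN ')'
pos=4: emit ID 'n' (now at pos=5)
pos=6: emit EQ '='
pos=7: enter STRING mode
pos=7: emit STR "hi" (now at pos=11)
pos=12: enter STRING mode
pos=12: ERROR — unterminated string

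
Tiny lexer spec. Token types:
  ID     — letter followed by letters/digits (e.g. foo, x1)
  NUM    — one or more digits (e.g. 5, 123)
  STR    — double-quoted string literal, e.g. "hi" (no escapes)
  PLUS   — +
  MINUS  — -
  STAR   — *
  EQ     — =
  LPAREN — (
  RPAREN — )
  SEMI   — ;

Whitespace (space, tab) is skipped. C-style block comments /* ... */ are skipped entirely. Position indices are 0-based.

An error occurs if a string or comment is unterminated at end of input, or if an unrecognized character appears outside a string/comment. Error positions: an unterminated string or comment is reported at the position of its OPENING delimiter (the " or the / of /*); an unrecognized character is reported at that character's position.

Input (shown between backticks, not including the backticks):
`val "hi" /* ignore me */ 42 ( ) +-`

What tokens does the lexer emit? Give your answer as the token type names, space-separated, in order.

pos=0: emit ID 'val' (now at pos=3)
pos=4: enter STRING mode
pos=4: emit STR "hi" (now at pos=8)
pos=9: enter COMMENT mode (saw '/*')
exit COMMENT mode (now at pos=24)
pos=25: emit NUM '42' (now at pos=27)
pos=28: emit LPAREN '('
pos=30: emit RPAREN ')'
pos=32: emit PLUS '+'
pos=33: emit MINUS '-'
DONE. 7 tokens: [ID, STR, NUM, LPAREN, RPAREN, PLUS, MINUS]

Answer: ID STR NUM LPAREN RPAREN PLUS MINUS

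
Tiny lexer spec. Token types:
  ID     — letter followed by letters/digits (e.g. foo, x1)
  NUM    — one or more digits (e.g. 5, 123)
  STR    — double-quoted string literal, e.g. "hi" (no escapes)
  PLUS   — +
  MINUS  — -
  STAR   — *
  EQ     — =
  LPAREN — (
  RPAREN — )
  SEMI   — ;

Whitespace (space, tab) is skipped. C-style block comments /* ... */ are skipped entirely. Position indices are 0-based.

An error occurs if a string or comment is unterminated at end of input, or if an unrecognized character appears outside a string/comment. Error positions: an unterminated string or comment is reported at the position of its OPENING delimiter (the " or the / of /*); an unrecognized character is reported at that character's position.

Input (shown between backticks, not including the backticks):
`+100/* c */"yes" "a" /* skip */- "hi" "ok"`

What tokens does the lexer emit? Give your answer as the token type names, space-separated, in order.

Answer: PLUS NUM STR STR MINUS STR STR

Derivation:
pos=0: emit PLUS '+'
pos=1: emit NUM '100' (now at pos=4)
pos=4: enter COMMENT mode (saw '/*')
exit COMMENT mode (now at pos=11)
pos=11: enter STRING mode
pos=11: emit STR "yes" (now at pos=16)
pos=17: enter STRING mode
pos=17: emit STR "a" (now at pos=20)
pos=21: enter COMMENT mode (saw '/*')
exit COMMENT mode (now at pos=31)
pos=31: emit MINUS '-'
pos=33: enter STRING mode
pos=33: emit STR "hi" (now at pos=37)
pos=38: enter STRING mode
pos=38: emit STR "ok" (now at pos=42)
DONE. 7 tokens: [PLUS, NUM, STR, STR, MINUS, STR, STR]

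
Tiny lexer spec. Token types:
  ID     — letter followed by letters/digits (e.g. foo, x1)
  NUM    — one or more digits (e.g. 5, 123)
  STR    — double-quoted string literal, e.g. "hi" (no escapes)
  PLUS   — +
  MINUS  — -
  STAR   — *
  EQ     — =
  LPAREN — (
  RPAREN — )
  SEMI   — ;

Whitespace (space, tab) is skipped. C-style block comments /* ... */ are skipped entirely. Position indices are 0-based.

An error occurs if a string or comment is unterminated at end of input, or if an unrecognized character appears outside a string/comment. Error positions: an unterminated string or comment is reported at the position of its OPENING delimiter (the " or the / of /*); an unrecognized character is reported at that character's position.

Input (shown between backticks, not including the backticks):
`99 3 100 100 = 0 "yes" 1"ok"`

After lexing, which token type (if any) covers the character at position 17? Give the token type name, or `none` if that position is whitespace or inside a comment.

Answer: STR

Derivation:
pos=0: emit NUM '99' (now at pos=2)
pos=3: emit NUM '3' (now at pos=4)
pos=5: emit NUM '100' (now at pos=8)
pos=9: emit NUM '100' (now at pos=12)
pos=13: emit EQ '='
pos=15: emit NUM '0' (now at pos=16)
pos=17: enter STRING mode
pos=17: emit STR "yes" (now at pos=22)
pos=23: emit NUM '1' (now at pos=24)
pos=24: enter STRING mode
pos=24: emit STR "ok" (now at pos=28)
DONE. 9 tokens: [NUM, NUM, NUM, NUM, EQ, NUM, STR, NUM, STR]
Position 17: char is '"' -> STR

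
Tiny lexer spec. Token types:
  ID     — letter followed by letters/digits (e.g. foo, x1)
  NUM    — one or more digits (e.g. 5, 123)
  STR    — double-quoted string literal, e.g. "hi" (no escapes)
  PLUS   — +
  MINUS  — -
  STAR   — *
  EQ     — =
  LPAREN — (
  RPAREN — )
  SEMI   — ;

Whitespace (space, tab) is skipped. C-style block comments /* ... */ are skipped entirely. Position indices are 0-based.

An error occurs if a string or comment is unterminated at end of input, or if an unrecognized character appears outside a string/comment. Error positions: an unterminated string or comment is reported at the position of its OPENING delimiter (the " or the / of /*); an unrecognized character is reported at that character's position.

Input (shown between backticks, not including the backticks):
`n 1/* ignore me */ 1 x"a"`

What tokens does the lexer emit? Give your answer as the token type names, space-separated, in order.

pos=0: emit ID 'n' (now at pos=1)
pos=2: emit NUM '1' (now at pos=3)
pos=3: enter COMMENT mode (saw '/*')
exit COMMENT mode (now at pos=18)
pos=19: emit NUM '1' (now at pos=20)
pos=21: emit ID 'x' (now at pos=22)
pos=22: enter STRING mode
pos=22: emit STR "a" (now at pos=25)
DONE. 5 tokens: [ID, NUM, NUM, ID, STR]

Answer: ID NUM NUM ID STR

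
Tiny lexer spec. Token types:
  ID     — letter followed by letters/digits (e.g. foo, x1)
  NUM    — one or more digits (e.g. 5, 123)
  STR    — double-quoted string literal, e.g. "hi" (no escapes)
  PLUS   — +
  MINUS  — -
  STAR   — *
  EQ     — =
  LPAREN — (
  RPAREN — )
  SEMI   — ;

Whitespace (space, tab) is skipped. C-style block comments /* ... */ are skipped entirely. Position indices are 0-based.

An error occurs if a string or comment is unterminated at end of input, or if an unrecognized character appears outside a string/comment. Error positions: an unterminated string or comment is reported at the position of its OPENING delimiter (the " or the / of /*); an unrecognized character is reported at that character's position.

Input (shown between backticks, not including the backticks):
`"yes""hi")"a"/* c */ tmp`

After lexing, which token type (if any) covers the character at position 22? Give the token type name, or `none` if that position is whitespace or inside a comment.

Answer: ID

Derivation:
pos=0: enter STRING mode
pos=0: emit STR "yes" (now at pos=5)
pos=5: enter STRING mode
pos=5: emit STR "hi" (now at pos=9)
pos=9: emit RPAREN ')'
pos=10: enter STRING mode
pos=10: emit STR "a" (now at pos=13)
pos=13: enter COMMENT mode (saw '/*')
exit COMMENT mode (now at pos=20)
pos=21: emit ID 'tmp' (now at pos=24)
DONE. 5 tokens: [STR, STR, RPAREN, STR, ID]
Position 22: char is 'm' -> ID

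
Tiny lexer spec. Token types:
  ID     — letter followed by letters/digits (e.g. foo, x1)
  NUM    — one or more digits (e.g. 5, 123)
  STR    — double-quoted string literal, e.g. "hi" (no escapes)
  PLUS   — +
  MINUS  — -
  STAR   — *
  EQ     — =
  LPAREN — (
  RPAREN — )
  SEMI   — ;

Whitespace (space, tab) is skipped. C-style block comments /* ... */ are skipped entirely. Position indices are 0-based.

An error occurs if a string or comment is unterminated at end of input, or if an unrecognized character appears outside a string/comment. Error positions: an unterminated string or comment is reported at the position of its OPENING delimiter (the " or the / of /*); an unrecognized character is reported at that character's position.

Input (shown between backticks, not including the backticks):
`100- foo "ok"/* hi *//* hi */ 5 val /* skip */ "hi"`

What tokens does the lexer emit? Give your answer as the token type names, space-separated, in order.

Answer: NUM MINUS ID STR NUM ID STR

Derivation:
pos=0: emit NUM '100' (now at pos=3)
pos=3: emit MINUS '-'
pos=5: emit ID 'foo' (now at pos=8)
pos=9: enter STRING mode
pos=9: emit STR "ok" (now at pos=13)
pos=13: enter COMMENT mode (saw '/*')
exit COMMENT mode (now at pos=21)
pos=21: enter COMMENT mode (saw '/*')
exit COMMENT mode (now at pos=29)
pos=30: emit NUM '5' (now at pos=31)
pos=32: emit ID 'val' (now at pos=35)
pos=36: enter COMMENT mode (saw '/*')
exit COMMENT mode (now at pos=46)
pos=47: enter STRING mode
pos=47: emit STR "hi" (now at pos=51)
DONE. 7 tokens: [NUM, MINUS, ID, STR, NUM, ID, STR]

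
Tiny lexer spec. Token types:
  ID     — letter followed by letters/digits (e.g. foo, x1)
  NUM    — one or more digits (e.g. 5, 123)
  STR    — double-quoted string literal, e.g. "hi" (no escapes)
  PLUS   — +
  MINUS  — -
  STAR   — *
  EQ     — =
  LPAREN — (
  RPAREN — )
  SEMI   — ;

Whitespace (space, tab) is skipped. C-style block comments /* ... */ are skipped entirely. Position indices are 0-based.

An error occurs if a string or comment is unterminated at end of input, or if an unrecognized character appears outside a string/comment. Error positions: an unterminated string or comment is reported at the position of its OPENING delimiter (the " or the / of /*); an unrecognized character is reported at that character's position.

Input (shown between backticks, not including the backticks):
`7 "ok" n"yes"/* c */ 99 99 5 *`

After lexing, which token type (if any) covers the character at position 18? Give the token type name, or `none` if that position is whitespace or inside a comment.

Answer: none

Derivation:
pos=0: emit NUM '7' (now at pos=1)
pos=2: enter STRING mode
pos=2: emit STR "ok" (now at pos=6)
pos=7: emit ID 'n' (now at pos=8)
pos=8: enter STRING mode
pos=8: emit STR "yes" (now at pos=13)
pos=13: enter COMMENT mode (saw '/*')
exit COMMENT mode (now at pos=20)
pos=21: emit NUM '99' (now at pos=23)
pos=24: emit NUM '99' (now at pos=26)
pos=27: emit NUM '5' (now at pos=28)
pos=29: emit STAR '*'
DONE. 8 tokens: [NUM, STR, ID, STR, NUM, NUM, NUM, STAR]
Position 18: char is '*' -> none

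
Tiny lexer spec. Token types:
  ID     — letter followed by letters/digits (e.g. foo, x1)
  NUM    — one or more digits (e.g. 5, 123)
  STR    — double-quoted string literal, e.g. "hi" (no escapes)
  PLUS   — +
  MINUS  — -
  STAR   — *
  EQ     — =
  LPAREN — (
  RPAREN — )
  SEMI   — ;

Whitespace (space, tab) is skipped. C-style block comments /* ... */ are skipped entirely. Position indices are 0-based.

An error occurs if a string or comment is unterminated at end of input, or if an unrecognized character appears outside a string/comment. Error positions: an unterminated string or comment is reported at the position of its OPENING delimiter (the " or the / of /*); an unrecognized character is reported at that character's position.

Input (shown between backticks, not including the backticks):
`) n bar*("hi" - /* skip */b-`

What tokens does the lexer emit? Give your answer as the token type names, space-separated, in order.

Answer: RPAREN ID ID STAR LPAREN STR MINUS ID MINUS

Derivation:
pos=0: emit RPAREN ')'
pos=2: emit ID 'n' (now at pos=3)
pos=4: emit ID 'bar' (now at pos=7)
pos=7: emit STAR '*'
pos=8: emit LPAREN '('
pos=9: enter STRING mode
pos=9: emit STR "hi" (now at pos=13)
pos=14: emit MINUS '-'
pos=16: enter COMMENT mode (saw '/*')
exit COMMENT mode (now at pos=26)
pos=26: emit ID 'b' (now at pos=27)
pos=27: emit MINUS '-'
DONE. 9 tokens: [RPAREN, ID, ID, STAR, LPAREN, STR, MINUS, ID, MINUS]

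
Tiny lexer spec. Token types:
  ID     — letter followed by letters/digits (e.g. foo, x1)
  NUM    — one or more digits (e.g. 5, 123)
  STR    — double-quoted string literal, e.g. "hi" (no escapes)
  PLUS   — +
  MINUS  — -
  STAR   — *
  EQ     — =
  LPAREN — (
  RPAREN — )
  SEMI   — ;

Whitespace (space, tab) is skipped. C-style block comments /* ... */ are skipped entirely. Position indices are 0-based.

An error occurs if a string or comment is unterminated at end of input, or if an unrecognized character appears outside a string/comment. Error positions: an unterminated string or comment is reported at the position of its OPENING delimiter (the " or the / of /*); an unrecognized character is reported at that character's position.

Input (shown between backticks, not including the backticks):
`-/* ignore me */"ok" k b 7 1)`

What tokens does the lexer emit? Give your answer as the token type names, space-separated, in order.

Answer: MINUS STR ID ID NUM NUM RPAREN

Derivation:
pos=0: emit MINUS '-'
pos=1: enter COMMENT mode (saw '/*')
exit COMMENT mode (now at pos=16)
pos=16: enter STRING mode
pos=16: emit STR "ok" (now at pos=20)
pos=21: emit ID 'k' (now at pos=22)
pos=23: emit ID 'b' (now at pos=24)
pos=25: emit NUM '7' (now at pos=26)
pos=27: emit NUM '1' (now at pos=28)
pos=28: emit RPAREN ')'
DONE. 7 tokens: [MINUS, STR, ID, ID, NUM, NUM, RPAREN]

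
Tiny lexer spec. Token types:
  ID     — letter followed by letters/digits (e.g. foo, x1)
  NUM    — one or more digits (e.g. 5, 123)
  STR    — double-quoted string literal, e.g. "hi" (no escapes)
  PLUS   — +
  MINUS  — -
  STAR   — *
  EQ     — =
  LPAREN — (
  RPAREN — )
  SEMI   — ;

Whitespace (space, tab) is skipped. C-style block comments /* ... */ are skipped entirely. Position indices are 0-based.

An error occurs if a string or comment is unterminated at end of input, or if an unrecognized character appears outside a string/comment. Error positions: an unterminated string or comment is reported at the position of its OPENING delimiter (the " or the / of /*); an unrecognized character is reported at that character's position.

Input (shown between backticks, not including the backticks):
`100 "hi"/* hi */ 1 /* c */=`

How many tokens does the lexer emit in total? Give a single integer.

Answer: 4

Derivation:
pos=0: emit NUM '100' (now at pos=3)
pos=4: enter STRING mode
pos=4: emit STR "hi" (now at pos=8)
pos=8: enter COMMENT mode (saw '/*')
exit COMMENT mode (now at pos=16)
pos=17: emit NUM '1' (now at pos=18)
pos=19: enter COMMENT mode (saw '/*')
exit COMMENT mode (now at pos=26)
pos=26: emit EQ '='
DONE. 4 tokens: [NUM, STR, NUM, EQ]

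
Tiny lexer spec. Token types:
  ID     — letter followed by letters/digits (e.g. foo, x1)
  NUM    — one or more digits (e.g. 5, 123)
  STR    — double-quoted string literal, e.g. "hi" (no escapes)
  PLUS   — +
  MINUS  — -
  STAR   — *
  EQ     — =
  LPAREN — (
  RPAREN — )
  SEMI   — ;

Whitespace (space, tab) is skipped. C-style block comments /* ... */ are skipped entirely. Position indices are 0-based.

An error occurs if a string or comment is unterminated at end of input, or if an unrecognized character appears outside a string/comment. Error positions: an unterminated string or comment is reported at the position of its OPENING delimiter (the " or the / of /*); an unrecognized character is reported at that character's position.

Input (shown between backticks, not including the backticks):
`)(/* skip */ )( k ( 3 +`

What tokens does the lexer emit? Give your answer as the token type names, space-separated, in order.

Answer: RPAREN LPAREN RPAREN LPAREN ID LPAREN NUM PLUS

Derivation:
pos=0: emit RPAREN ')'
pos=1: emit LPAREN '('
pos=2: enter COMMENT mode (saw '/*')
exit COMMENT mode (now at pos=12)
pos=13: emit RPAREN ')'
pos=14: emit LPAREN '('
pos=16: emit ID 'k' (now at pos=17)
pos=18: emit LPAREN '('
pos=20: emit NUM '3' (now at pos=21)
pos=22: emit PLUS '+'
DONE. 8 tokens: [RPAREN, LPAREN, RPAREN, LPAREN, ID, LPAREN, NUM, PLUS]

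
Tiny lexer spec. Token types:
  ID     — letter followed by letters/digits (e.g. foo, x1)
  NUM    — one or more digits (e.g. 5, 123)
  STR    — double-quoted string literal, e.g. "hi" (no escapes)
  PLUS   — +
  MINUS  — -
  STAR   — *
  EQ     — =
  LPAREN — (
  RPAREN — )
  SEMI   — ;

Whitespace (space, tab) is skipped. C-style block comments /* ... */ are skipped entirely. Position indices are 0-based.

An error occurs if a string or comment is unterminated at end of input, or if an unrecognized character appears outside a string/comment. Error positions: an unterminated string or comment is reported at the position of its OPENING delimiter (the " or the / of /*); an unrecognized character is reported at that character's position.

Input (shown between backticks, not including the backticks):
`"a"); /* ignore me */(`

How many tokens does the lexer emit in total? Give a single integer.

pos=0: enter STRING mode
pos=0: emit STR "a" (now at pos=3)
pos=3: emit RPAREN ')'
pos=4: emit SEMI ';'
pos=6: enter COMMENT mode (saw '/*')
exit COMMENT mode (now at pos=21)
pos=21: emit LPAREN '('
DONE. 4 tokens: [STR, RPAREN, SEMI, LPAREN]

Answer: 4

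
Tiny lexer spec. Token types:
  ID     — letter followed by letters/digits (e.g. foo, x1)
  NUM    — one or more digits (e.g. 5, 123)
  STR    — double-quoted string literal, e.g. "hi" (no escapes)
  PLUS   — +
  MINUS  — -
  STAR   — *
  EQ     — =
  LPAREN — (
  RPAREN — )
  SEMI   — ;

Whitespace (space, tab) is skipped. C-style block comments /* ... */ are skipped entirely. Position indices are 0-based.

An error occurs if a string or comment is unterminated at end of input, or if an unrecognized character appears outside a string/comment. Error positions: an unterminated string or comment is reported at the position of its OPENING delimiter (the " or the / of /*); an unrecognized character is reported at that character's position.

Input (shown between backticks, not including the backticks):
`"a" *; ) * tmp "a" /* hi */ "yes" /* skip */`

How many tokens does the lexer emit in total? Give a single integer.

Answer: 8

Derivation:
pos=0: enter STRING mode
pos=0: emit STR "a" (now at pos=3)
pos=4: emit STAR '*'
pos=5: emit SEMI ';'
pos=7: emit RPAREN ')'
pos=9: emit STAR '*'
pos=11: emit ID 'tmp' (now at pos=14)
pos=15: enter STRING mode
pos=15: emit STR "a" (now at pos=18)
pos=19: enter COMMENT mode (saw '/*')
exit COMMENT mode (now at pos=27)
pos=28: enter STRING mode
pos=28: emit STR "yes" (now at pos=33)
pos=34: enter COMMENT mode (saw '/*')
exit COMMENT mode (now at pos=44)
DONE. 8 tokens: [STR, STAR, SEMI, RPAREN, STAR, ID, STR, STR]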